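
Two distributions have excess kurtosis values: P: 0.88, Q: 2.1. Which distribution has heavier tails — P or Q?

Higher excess kurtosis ⇒ heavier tails relative to the normal distribution.
0.88 vs 2.1: the larger is 2.1, so Q has heavier tails.

Q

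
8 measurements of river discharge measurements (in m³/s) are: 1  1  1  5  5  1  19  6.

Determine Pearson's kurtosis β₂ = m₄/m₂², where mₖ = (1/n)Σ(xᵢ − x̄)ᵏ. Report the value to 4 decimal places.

x̄ = 4.8750
Σ(xᵢ − x̄)² = 260.8750 ⇒ m₂ = 32.60938
Σ(xᵢ − x̄)⁴ = 40709.9629 ⇒ m₄ = 5088.74536
m₂² = 1063.37134
β₂ = m₄/m₂² = 5088.74536 / 1063.37134 ≈ 4.7855

4.7855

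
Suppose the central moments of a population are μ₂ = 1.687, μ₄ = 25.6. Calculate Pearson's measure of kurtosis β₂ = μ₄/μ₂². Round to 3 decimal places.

μ₂² = 1.687² = 2.84597
μ₄/μ₂² = 25.6 / 2.84597 = 8.99518
β₂ ≈ 8.995

8.995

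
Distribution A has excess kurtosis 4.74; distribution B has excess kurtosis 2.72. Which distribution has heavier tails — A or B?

Higher excess kurtosis ⇒ heavier tails relative to the normal distribution.
4.74 vs 2.72: the larger is 4.74, so A has heavier tails.

A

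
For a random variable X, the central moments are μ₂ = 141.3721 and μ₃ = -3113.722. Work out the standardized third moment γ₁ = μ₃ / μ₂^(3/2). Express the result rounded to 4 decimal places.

σ = √μ₂ = √141.3721 = 11.89000
σ³ = μ₂^(3/2) = 1680.91427
γ₁ = μ₃/σ³ = -3113.722 / 1680.91427 ≈ -1.8524

-1.8524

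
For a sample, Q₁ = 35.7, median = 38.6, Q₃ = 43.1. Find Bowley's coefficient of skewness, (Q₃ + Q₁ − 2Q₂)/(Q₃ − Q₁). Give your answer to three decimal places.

0.216

numerator: Q₃ + Q₁ − 2Q₂ = 43.1 + 35.7 − 2×38.6 = 1.6000
denominator: Q₃ − Q₁ = 43.1 − 35.7 = 7.4000
Bowley skewness = 1.6000 / 7.4000 ≈ 0.216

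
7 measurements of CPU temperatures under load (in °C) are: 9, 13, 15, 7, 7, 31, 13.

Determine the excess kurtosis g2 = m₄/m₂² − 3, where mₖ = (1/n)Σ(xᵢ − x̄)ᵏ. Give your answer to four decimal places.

0.9441

x̄ = 13.5714
Σ(xᵢ − x̄)² = 413.7143 ⇒ m₂ = 59.10204
Σ(xᵢ − x̄)⁴ = 96437.9242 ⇒ m₄ = 13776.84631
m₂² = 3493.05123
g2 = m₄/m₂² − 3 = 3.94407 − 3 ≈ 0.9441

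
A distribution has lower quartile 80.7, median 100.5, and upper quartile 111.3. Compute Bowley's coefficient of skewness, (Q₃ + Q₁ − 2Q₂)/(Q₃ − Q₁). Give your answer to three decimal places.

-0.294

numerator: Q₃ + Q₁ − 2Q₂ = 111.3 + 80.7 − 2×100.5 = -9.0000
denominator: Q₃ − Q₁ = 111.3 − 80.7 = 30.6000
Bowley skewness = -9.0000 / 30.6000 ≈ -0.294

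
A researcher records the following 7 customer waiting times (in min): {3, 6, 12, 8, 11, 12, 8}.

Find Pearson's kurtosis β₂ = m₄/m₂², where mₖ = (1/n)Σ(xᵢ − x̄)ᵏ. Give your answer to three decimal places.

2.013

x̄ = 8.5714
Σ(xᵢ − x̄)² = 67.7143 ⇒ m₂ = 9.67347
Σ(xᵢ − x̄)⁴ = 1318.6181 ⇒ m₄ = 188.37401
m₂² = 93.57601
β₂ = m₄/m₂² = 188.37401 / 93.57601 ≈ 2.013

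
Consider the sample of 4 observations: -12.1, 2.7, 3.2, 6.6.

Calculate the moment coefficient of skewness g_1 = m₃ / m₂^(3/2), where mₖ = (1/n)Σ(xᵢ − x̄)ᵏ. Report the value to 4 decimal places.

x̄ = (-12.1 + 2.7 + 3.2 + 6.6) / 4 = 0.1000
deviations (xᵢ − x̄): -12.2000, 2.6000, 3.1000, 6.5000
Σ(xᵢ − x̄)² = 207.4600 ⇒ m₂ = 207.4600/4 = 51.86500
Σ(xᵢ − x̄)³ = -1493.8560 ⇒ m₃ = -1493.8560/4 = -373.46400
m₂^(3/2) = 51.86500^(1.5) = 373.51803
g_1 = m₃ / m₂^(3/2) = -373.46400 / 373.51803 ≈ -0.9999

-0.9999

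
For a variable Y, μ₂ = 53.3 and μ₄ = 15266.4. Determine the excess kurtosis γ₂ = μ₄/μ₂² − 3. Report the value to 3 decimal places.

μ₂² = 53.3² = 2840.89000
μ₄/μ₂² = 15266.4 / 2840.89000 = 5.37381
γ₂ = 5.37381 − 3 ≈ 2.374

2.374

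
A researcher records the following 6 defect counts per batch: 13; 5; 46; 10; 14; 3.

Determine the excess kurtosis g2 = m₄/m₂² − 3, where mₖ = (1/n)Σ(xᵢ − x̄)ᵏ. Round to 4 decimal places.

x̄ = 15.1667
Σ(xᵢ − x̄)² = 1234.8333 ⇒ m₂ = 205.80556
Σ(xᵢ − x̄)⁴ = 937152.1528 ⇒ m₄ = 156192.02546
m₂² = 42355.92670
g2 = m₄/m₂² − 3 = 3.68761 − 3 ≈ 0.6876

0.6876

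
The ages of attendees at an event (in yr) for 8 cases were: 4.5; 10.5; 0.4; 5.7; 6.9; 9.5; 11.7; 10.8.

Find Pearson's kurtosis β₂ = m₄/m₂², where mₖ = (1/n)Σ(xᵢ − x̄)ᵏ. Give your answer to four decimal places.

2.3129

x̄ = 7.5000
Σ(xᵢ − x̄)² = 104.5400 ⇒ m₂ = 13.06750
Σ(xᵢ − x̄)⁴ = 3159.5570 ⇒ m₄ = 394.94462
m₂² = 170.75956
β₂ = m₄/m₂² = 394.94462 / 170.75956 ≈ 2.3129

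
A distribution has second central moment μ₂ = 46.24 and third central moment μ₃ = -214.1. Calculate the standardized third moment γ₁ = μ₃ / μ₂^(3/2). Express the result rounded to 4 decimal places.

σ = √μ₂ = √46.24 = 6.80000
σ³ = μ₂^(3/2) = 314.43200
γ₁ = μ₃/σ³ = -214.1 / 314.43200 ≈ -0.6809

-0.6809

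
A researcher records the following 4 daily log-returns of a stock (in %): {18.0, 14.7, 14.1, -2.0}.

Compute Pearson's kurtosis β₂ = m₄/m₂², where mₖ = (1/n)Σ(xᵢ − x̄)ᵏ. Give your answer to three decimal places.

2.251

x̄ = 11.2000
Σ(xᵢ − x̄)² = 241.1400 ⇒ m₂ = 60.28500
Σ(xᵢ − x̄)⁴ = 32718.5058 ⇒ m₄ = 8179.62645
m₂² = 3634.28123
β₂ = m₄/m₂² = 8179.62645 / 3634.28123 ≈ 2.251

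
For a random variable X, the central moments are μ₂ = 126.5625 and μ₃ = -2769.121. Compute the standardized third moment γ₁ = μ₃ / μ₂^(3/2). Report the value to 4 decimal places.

-1.9448

σ = √μ₂ = √126.5625 = 11.25000
σ³ = μ₂^(3/2) = 1423.82813
γ₁ = μ₃/σ³ = -2769.121 / 1423.82813 ≈ -1.9448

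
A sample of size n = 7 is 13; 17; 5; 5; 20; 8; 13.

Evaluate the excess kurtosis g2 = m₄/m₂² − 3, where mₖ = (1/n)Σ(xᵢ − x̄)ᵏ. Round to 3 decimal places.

x̄ = 11.5714
Σ(xᵢ − x̄)² = 203.7143 ⇒ m₂ = 29.10204
Σ(xᵢ − x̄)⁴ = 9815.9242 ⇒ m₄ = 1402.27489
m₂² = 846.92878
g2 = m₄/m₂² − 3 = 1.65572 − 3 ≈ -1.344

-1.344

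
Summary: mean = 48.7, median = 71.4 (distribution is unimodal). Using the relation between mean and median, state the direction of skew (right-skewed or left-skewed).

mean − median = 48.7 − 71.4 = -22.7
mean < median ⇒ the longer tail is on the left ⇒ left-skewed (negatively skewed).

left-skewed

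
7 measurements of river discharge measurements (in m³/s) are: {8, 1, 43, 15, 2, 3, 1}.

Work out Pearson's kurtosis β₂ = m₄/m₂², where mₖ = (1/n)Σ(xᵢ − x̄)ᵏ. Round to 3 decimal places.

4.156

x̄ = 10.4286
Σ(xᵢ − x̄)² = 1391.7143 ⇒ m₂ = 198.81633
Σ(xᵢ − x̄)⁴ = 1149873.7201 ⇒ m₄ = 164267.67430
m₂² = 39527.93170
β₂ = m₄/m₂² = 164267.67430 / 39527.93170 ≈ 4.156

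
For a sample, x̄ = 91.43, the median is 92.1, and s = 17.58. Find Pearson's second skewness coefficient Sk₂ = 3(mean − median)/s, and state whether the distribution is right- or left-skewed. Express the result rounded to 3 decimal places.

-0.114, left-skewed

Sk₂ = 3(91.43 − 92.1) / 17.58 = 3 × -0.6700 / 17.58
    = -2.0100 / 17.58 ≈ -0.114
Sk₂ < 0 ⇒ mean < median ⇒ left-skewed (negative skew).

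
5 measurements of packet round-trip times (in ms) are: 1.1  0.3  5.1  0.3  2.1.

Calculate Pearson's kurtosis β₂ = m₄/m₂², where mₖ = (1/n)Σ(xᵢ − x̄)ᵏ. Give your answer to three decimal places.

2.575

x̄ = 1.7800
Σ(xᵢ − x̄)² = 15.9680 ⇒ m₂ = 3.19360
Σ(xᵢ − x̄)⁴ = 131.3133 ⇒ m₄ = 26.26266
m₂² = 10.19908
β₂ = m₄/m₂² = 26.26266 / 10.19908 ≈ 2.575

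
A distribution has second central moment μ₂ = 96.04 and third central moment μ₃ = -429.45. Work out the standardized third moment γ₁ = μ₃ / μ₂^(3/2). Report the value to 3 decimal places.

σ = √μ₂ = √96.04 = 9.80000
σ³ = μ₂^(3/2) = 941.19200
γ₁ = μ₃/σ³ = -429.45 / 941.19200 ≈ -0.456

-0.456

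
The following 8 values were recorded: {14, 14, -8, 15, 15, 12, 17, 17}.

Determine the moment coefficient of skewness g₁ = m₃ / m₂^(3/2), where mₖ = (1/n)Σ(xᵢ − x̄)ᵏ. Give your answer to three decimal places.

-2.092

x̄ = (14 + 14 - 8 + 15 + 15 + 12 + 17 + 17) / 8 = 12.0000
deviations (xᵢ − x̄): 2.0000, 2.0000, -20.0000, 3.0000, 3.0000, 0.0000, 5.0000, 5.0000
Σ(xᵢ − x̄)² = 476.0000 ⇒ m₂ = 476.0000/8 = 59.50000
Σ(xᵢ − x̄)³ = -7680.0000 ⇒ m₃ = -7680.0000/8 = -960.00000
m₂^(3/2) = 59.50000^(1.5) = 458.96065
g₁ = m₃ / m₂^(3/2) = -960.00000 / 458.96065 ≈ -2.092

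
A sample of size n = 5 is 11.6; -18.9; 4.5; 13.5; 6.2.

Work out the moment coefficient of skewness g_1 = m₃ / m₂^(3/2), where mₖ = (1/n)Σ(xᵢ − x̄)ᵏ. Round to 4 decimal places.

-1.2026

x̄ = (11.6 - 18.9 + 4.5 + 13.5 + 6.2) / 5 = 3.3800
deviations (xᵢ − x̄): 8.2200, -22.2800, 1.1200, 10.1200, 2.8200
Σ(xᵢ − x̄)² = 675.5880 ⇒ m₂ = 675.5880/5 = 135.11760
Σ(xᵢ − x̄)³ = -9444.0797 ⇒ m₃ = -9444.0797/5 = -1888.81594
m₂^(3/2) = 135.11760^(1.5) = 1570.60828
g_1 = m₃ / m₂^(3/2) = -1888.81594 / 1570.60828 ≈ -1.2026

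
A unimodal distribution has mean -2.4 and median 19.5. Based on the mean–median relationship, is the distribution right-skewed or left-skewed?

mean − median = -2.4 − 19.5 = -21.9
mean < median ⇒ the longer tail is on the left ⇒ left-skewed (negatively skewed).

left-skewed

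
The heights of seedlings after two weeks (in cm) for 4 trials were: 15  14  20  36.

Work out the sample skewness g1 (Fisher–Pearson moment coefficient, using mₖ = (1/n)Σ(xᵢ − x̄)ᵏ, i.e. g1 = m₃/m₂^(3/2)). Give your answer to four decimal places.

x̄ = (15 + 14 + 20 + 36) / 4 = 21.2500
deviations (xᵢ − x̄): -6.2500, -7.2500, -1.2500, 14.7500
Σ(xᵢ − x̄)² = 310.7500 ⇒ m₂ = 310.7500/4 = 77.68750
Σ(xᵢ − x̄)³ = 2581.8750 ⇒ m₃ = 2581.8750/4 = 645.46875
m₂^(3/2) = 77.68750^(1.5) = 684.74161
g1 = m₃ / m₂^(3/2) = 645.46875 / 684.74161 ≈ 0.9426

0.9426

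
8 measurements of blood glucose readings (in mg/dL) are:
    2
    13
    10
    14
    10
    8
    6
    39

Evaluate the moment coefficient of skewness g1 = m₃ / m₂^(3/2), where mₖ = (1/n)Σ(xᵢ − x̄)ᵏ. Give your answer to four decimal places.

1.7476

x̄ = (2 + 13 + 10 + 14 + 10 + 8 + 6 + 39) / 8 = 12.7500
deviations (xᵢ − x̄): -10.7500, 0.2500, -2.7500, 1.2500, -2.7500, -4.7500, -6.7500, 26.2500
Σ(xᵢ − x̄)² = 889.5000 ⇒ m₂ = 889.5000/8 = 111.18750
Σ(xᵢ − x̄)³ = 16391.2500 ⇒ m₃ = 16391.2500/8 = 2048.90625
m₂^(3/2) = 111.18750^(1.5) = 1172.42197
g1 = m₃ / m₂^(3/2) = 2048.90625 / 1172.42197 ≈ 1.7476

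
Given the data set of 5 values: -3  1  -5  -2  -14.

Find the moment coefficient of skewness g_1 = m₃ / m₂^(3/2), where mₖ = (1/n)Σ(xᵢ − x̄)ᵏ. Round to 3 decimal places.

-0.964

x̄ = (-3 + 1 - 5 - 2 - 14) / 5 = -4.6000
deviations (xᵢ − x̄): 1.6000, 5.6000, -0.4000, 2.6000, -9.4000
Σ(xᵢ − x̄)² = 129.2000 ⇒ m₂ = 129.2000/5 = 25.84000
Σ(xᵢ − x̄)³ = -633.3600 ⇒ m₃ = -633.3600/5 = -126.67200
m₂^(3/2) = 25.84000^(1.5) = 131.35263
g_1 = m₃ / m₂^(3/2) = -126.67200 / 131.35263 ≈ -0.964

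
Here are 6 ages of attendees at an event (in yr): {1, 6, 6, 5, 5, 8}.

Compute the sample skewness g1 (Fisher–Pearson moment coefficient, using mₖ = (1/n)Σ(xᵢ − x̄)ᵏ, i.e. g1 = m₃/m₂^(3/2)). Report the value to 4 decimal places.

x̄ = (1 + 6 + 6 + 5 + 5 + 8) / 6 = 5.1667
deviations (xᵢ − x̄): -4.1667, 0.8333, 0.8333, -0.1667, -0.1667, 2.8333
Σ(xᵢ − x̄)² = 26.8333 ⇒ m₂ = 26.8333/6 = 4.47222
Σ(xᵢ − x̄)³ = -48.4444 ⇒ m₃ = -48.4444/6 = -8.07407
m₂^(3/2) = 4.47222^(1.5) = 9.45769
g1 = m₃ / m₂^(3/2) = -8.07407 / 9.45769 ≈ -0.8537

-0.8537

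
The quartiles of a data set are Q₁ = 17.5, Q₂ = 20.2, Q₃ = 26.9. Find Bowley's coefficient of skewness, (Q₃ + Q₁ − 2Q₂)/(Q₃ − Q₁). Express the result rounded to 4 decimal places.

numerator: Q₃ + Q₁ − 2Q₂ = 26.9 + 17.5 − 2×20.2 = 4.0000
denominator: Q₃ − Q₁ = 26.9 − 17.5 = 9.4000
Bowley skewness = 4.0000 / 9.4000 ≈ 0.4255

0.4255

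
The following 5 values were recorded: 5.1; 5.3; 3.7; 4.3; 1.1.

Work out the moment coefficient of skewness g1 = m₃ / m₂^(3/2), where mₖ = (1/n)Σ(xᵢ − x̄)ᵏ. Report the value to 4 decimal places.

-1.0069

x̄ = (5.1 + 5.3 + 3.7 + 4.3 + 1.1) / 5 = 3.9000
deviations (xᵢ − x̄): 1.2000, 1.4000, -0.2000, 0.4000, -2.8000
Σ(xᵢ − x̄)² = 11.4400 ⇒ m₂ = 11.4400/5 = 2.28800
Σ(xᵢ − x̄)³ = -17.4240 ⇒ m₃ = -17.4240/5 = -3.48480
m₂^(3/2) = 2.28800^(1.5) = 3.46086
g1 = m₃ / m₂^(3/2) = -3.48480 / 3.46086 ≈ -1.0069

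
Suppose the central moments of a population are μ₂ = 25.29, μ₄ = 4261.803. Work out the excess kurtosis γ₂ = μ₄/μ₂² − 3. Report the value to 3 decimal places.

μ₂² = 25.29² = 639.58410
μ₄/μ₂² = 4261.803 / 639.58410 = 6.66340
γ₂ = 6.66340 − 3 ≈ 3.663

3.663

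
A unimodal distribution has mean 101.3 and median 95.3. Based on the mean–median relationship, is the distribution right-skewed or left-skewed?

right-skewed

mean − median = 101.3 − 95.3 = 6.0
mean > median ⇒ the longer tail is on the right ⇒ right-skewed (positively skewed).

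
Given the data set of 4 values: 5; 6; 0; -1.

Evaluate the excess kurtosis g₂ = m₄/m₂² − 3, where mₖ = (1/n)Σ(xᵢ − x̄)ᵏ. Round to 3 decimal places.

-1.895

x̄ = 2.5000
Σ(xᵢ − x̄)² = 37.0000 ⇒ m₂ = 9.25000
Σ(xᵢ − x̄)⁴ = 378.2500 ⇒ m₄ = 94.56250
m₂² = 85.56250
g₂ = m₄/m₂² − 3 = 1.10519 − 3 ≈ -1.895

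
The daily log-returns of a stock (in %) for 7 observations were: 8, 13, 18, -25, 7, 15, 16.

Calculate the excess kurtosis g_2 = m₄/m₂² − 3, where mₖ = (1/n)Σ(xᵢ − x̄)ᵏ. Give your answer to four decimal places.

x̄ = 7.4286
Σ(xᵢ − x̄)² = 1325.7143 ⇒ m₂ = 189.38776
Σ(xᵢ − x̄)⁴ = 1128025.2711 ⇒ m₄ = 161146.46731
m₂² = 35867.72178
g_2 = m₄/m₂² − 3 = 4.49280 − 3 ≈ 1.4928

1.4928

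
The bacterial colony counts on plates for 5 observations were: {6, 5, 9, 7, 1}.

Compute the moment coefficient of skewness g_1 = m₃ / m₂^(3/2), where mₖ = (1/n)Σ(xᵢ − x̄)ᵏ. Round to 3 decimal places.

x̄ = (6 + 5 + 9 + 7 + 1) / 5 = 5.6000
deviations (xᵢ − x̄): 0.4000, -0.6000, 3.4000, 1.4000, -4.6000
Σ(xᵢ − x̄)² = 35.2000 ⇒ m₂ = 35.2000/5 = 7.04000
Σ(xᵢ − x̄)³ = -55.4400 ⇒ m₃ = -55.4400/5 = -11.08800
m₂^(3/2) = 7.04000^(1.5) = 18.67923
g_1 = m₃ / m₂^(3/2) = -11.08800 / 18.67923 ≈ -0.594

-0.594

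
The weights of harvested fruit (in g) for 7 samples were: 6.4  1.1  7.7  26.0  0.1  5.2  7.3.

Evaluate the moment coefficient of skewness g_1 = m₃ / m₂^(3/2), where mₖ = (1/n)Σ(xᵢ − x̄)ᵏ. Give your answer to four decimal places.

x̄ = (6.4 + 1.1 + 7.7 + 26.0 + 0.1 + 5.2 + 7.3) / 7 = 7.6857
deviations (xᵢ − x̄): -1.2857, -6.5857, 0.0143, 18.3143, -7.5857, -2.4857, -0.3857
Σ(xᵢ − x̄)² = 444.3086 ⇒ m₂ = 444.3086/7 = 63.47265
Σ(xᵢ − x̄)³ = 5403.1708 ⇒ m₃ = 5403.1708/7 = 771.88155
m₂^(3/2) = 63.47265^(1.5) = 505.68489
g_1 = m₃ / m₂^(3/2) = 771.88155 / 505.68489 ≈ 1.5264

1.5264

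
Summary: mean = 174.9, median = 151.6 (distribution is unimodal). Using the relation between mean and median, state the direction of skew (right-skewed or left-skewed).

right-skewed

mean − median = 174.9 − 151.6 = 23.3
mean > median ⇒ the longer tail is on the right ⇒ right-skewed (positively skewed).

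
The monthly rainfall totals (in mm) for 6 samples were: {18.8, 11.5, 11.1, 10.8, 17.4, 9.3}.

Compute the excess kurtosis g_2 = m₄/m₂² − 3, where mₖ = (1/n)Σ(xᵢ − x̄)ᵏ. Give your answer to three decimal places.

x̄ = 13.1500
Σ(xᵢ − x̄)² = 77.2550 ⇒ m₂ = 12.87583
Σ(xᵢ − x̄)⁴ = 1620.5774 ⇒ m₄ = 270.09624
m₂² = 165.78708
g_2 = m₄/m₂² − 3 = 1.62918 − 3 ≈ -1.371

-1.371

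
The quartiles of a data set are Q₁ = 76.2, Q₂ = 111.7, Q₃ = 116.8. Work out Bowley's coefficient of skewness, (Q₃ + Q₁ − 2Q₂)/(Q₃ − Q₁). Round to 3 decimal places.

-0.749

numerator: Q₃ + Q₁ − 2Q₂ = 116.8 + 76.2 − 2×111.7 = -30.4000
denominator: Q₃ − Q₁ = 116.8 − 76.2 = 40.6000
Bowley skewness = -30.4000 / 40.6000 ≈ -0.749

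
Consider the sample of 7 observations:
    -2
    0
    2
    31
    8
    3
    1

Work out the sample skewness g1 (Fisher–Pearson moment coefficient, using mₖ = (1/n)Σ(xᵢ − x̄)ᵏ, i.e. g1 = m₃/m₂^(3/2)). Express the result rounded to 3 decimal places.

x̄ = (-2 + 0 + 2 + 31 + 8 + 3 + 1) / 7 = 6.1429
deviations (xᵢ − x̄): -8.1429, -6.1429, -4.1429, 24.8571, 1.8571, -3.1429, -5.1429
Σ(xᵢ − x̄)² = 778.8571 ⇒ m₂ = 778.8571/7 = 111.26531
Σ(xᵢ − x̄)³ = 14355.1837 ⇒ m₃ = 14355.1837/7 = 2050.74052
m₂^(3/2) = 111.26531^(1.5) = 1173.65283
g1 = m₃ / m₂^(3/2) = 2050.74052 / 1173.65283 ≈ 1.747

1.747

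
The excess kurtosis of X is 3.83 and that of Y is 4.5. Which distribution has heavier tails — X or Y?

Y

Higher excess kurtosis ⇒ heavier tails relative to the normal distribution.
3.83 vs 4.5: the larger is 4.5, so Y has heavier tails.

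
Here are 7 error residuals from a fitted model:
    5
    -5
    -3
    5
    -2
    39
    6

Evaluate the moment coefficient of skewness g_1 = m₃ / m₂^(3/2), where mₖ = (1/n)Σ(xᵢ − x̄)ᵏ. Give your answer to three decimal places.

x̄ = (5 - 5 - 3 + 5 - 2 + 39 + 6) / 7 = 6.4286
deviations (xᵢ − x̄): -1.4286, -11.4286, -9.4286, -1.4286, -8.4286, 32.5714, -0.4286
Σ(xᵢ − x̄)² = 1355.7143 ⇒ m₂ = 1355.7143/7 = 193.67347
Σ(xᵢ − x̄)³ = 31619.3878 ⇒ m₃ = 31619.3878/7 = 4517.05539
m₂^(3/2) = 193.67347^(1.5) = 2695.28813
g_1 = m₃ / m₂^(3/2) = 4517.05539 / 2695.28813 ≈ 1.676

1.676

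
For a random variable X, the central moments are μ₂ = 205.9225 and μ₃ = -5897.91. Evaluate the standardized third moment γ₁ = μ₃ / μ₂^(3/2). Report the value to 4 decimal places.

σ = √μ₂ = √205.9225 = 14.35000
σ³ = μ₂^(3/2) = 2954.98788
γ₁ = μ₃/σ³ = -5897.91 / 2954.98788 ≈ -1.9959

-1.9959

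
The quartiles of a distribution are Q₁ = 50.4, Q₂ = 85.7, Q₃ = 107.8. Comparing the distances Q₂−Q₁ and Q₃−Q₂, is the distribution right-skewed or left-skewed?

left-skewed

Q₂ − Q₁ = 35.3;  Q₃ − Q₂ = 22.1
Q₂ − Q₁ > Q₃ − Q₂ ⇒ the lower half is more spread out ⇒ left-skewed.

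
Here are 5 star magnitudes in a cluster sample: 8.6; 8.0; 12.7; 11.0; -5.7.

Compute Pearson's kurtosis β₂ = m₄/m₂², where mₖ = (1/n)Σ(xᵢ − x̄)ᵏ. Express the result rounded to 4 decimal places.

x̄ = 6.9200
Σ(xᵢ − x̄)² = 213.3080 ⇒ m₂ = 42.66160
Σ(xᵢ − x̄)⁴ = 26767.6994 ⇒ m₄ = 5353.53987
m₂² = 1820.01211
β₂ = m₄/m₂² = 5353.53987 / 1820.01211 ≈ 2.9415

2.9415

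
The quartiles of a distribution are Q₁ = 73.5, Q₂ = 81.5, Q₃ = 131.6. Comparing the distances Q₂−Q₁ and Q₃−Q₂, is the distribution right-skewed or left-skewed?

right-skewed

Q₂ − Q₁ = 8.0;  Q₃ − Q₂ = 50.1
Q₃ − Q₂ > Q₂ − Q₁ ⇒ the upper half is more spread out ⇒ right-skewed.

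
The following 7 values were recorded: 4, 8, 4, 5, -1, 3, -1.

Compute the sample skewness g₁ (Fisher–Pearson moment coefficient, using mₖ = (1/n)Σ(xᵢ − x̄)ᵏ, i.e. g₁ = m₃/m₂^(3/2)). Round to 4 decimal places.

x̄ = (4 + 8 + 4 + 5 - 1 + 3 - 1) / 7 = 3.1429
deviations (xᵢ − x̄): 0.8571, 4.8571, 0.8571, 1.8571, -4.1429, -0.1429, -4.1429
Σ(xᵢ − x̄)² = 62.8571 ⇒ m₂ = 62.8571/7 = 8.97959
Σ(xᵢ − x̄)³ = -19.9592 ⇒ m₃ = -19.9592/7 = -2.85131
m₂^(3/2) = 8.97959^(1.5) = 26.90822
g₁ = m₃ / m₂^(3/2) = -2.85131 / 26.90822 ≈ -0.1060

-0.1060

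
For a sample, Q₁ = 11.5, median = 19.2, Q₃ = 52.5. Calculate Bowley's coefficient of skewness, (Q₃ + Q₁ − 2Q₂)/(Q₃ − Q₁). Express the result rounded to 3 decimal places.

numerator: Q₃ + Q₁ − 2Q₂ = 52.5 + 11.5 − 2×19.2 = 25.6000
denominator: Q₃ − Q₁ = 52.5 − 11.5 = 41.0000
Bowley skewness = 25.6000 / 41.0000 ≈ 0.624

0.624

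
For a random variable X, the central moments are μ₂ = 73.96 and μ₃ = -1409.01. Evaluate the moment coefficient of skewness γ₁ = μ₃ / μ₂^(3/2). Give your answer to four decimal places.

σ = √μ₂ = √73.96 = 8.60000
σ³ = μ₂^(3/2) = 636.05600
γ₁ = μ₃/σ³ = -1409.01 / 636.05600 ≈ -2.2152

-2.2152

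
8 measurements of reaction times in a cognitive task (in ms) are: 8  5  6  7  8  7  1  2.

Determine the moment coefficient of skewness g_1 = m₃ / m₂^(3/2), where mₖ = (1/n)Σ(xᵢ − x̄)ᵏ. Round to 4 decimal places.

x̄ = (8 + 5 + 6 + 7 + 8 + 7 + 1 + 2) / 8 = 5.5000
deviations (xᵢ − x̄): 2.5000, -0.5000, 0.5000, 1.5000, 2.5000, 1.5000, -4.5000, -3.5000
Σ(xᵢ − x̄)² = 50.0000 ⇒ m₂ = 50.0000/8 = 6.25000
Σ(xᵢ − x̄)³ = -96.0000 ⇒ m₃ = -96.0000/8 = -12.00000
m₂^(3/2) = 6.25000^(1.5) = 15.62500
g_1 = m₃ / m₂^(3/2) = -12.00000 / 15.62500 ≈ -0.7680

-0.7680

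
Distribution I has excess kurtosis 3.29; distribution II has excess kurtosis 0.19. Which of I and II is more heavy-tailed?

Higher excess kurtosis ⇒ heavier tails relative to the normal distribution.
3.29 vs 0.19: the larger is 3.29, so I has heavier tails.

I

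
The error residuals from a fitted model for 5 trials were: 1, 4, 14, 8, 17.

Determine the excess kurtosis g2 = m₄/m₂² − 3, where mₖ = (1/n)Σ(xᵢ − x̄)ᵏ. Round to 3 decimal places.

x̄ = 8.8000
Σ(xᵢ − x̄)² = 178.8000 ⇒ m₂ = 35.76000
Σ(xᵢ − x̄)⁴ = 9485.1360 ⇒ m₄ = 1897.02720
m₂² = 1278.77760
g2 = m₄/m₂² − 3 = 1.48347 − 3 ≈ -1.517

-1.517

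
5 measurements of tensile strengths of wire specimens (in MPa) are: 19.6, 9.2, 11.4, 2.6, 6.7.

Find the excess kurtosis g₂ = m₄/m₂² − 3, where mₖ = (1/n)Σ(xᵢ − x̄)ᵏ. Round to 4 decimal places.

x̄ = 9.9000
Σ(xᵢ − x̄)² = 160.3600 ⇒ m₂ = 32.07200
Σ(xᵢ − x̄)⁴ = 11802.9124 ⇒ m₄ = 2360.58248
m₂² = 1028.61318
g₂ = m₄/m₂² − 3 = 2.29492 − 3 ≈ -0.7051

-0.7051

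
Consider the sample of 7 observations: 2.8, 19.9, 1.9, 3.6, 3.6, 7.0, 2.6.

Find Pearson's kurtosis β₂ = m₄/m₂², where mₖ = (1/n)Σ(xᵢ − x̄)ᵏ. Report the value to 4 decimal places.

4.5503

x̄ = 5.9143
Σ(xᵢ − x̄)² = 244.2886 ⇒ m₂ = 34.89837
Σ(xᵢ − x̄)⁴ = 38792.6031 ⇒ m₄ = 5541.80045
m₂² = 1217.89604
β₂ = m₄/m₂² = 5541.80045 / 1217.89604 ≈ 4.5503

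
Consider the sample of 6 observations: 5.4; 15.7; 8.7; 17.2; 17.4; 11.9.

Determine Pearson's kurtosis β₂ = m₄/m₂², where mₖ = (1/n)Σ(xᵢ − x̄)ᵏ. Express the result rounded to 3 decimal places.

x̄ = 12.7167
Σ(xᵢ − x̄)² = 121.2683 ⇒ m₂ = 20.21139
Σ(xᵢ − x̄)⁴ = 4090.9051 ⇒ m₄ = 681.81752
m₂² = 408.50024
β₂ = m₄/m₂² = 681.81752 / 408.50024 ≈ 1.669

1.669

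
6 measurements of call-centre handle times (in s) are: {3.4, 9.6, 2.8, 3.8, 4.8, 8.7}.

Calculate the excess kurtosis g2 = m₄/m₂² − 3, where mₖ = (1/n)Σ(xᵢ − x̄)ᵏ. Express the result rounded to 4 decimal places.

-1.4307

x̄ = 5.5167
Σ(xᵢ − x̄)² = 42.1283 ⇒ m₂ = 7.02139
Σ(xᵢ − x̄)⁴ = 464.1890 ⇒ m₄ = 77.36484
m₂² = 49.29990
g2 = m₄/m₂² − 3 = 1.56927 − 3 ≈ -1.4307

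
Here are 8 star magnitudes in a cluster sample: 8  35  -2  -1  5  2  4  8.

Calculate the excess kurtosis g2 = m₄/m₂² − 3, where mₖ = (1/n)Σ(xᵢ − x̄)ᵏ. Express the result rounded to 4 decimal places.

x̄ = 7.3750
Σ(xᵢ − x̄)² = 967.8750 ⇒ m₂ = 120.98438
Σ(xᵢ − x̄)⁴ = 596024.6191 ⇒ m₄ = 74503.07739
m₂² = 14637.21899
g2 = m₄/m₂² − 3 = 5.08997 − 3 ≈ 2.0900

2.0900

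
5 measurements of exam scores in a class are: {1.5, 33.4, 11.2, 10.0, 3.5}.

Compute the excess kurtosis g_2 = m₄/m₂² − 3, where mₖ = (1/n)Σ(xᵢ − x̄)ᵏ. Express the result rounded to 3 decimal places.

-0.240

x̄ = 11.9200
Σ(xᵢ − x̄)² = 645.0680 ⇒ m₂ = 129.01360
Σ(xᵢ − x̄)⁴ = 229710.0937 ⇒ m₄ = 45942.01873
m₂² = 16644.50898
g_2 = m₄/m₂² − 3 = 2.76019 − 3 ≈ -0.240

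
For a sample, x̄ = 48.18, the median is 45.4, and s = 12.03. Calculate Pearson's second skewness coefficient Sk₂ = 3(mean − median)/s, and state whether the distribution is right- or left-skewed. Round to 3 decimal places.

0.693, right-skewed

Sk₂ = 3(48.18 − 45.4) / 12.03 = 3 × 2.7800 / 12.03
    = 8.3400 / 12.03 ≈ 0.693
Sk₂ > 0 ⇒ mean > median ⇒ right-skewed (positive skew).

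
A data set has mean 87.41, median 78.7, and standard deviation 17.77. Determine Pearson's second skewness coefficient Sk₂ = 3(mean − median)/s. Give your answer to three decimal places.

Sk₂ = 3(87.41 − 78.7) / 17.77 = 3 × 8.7100 / 17.77
    = 26.1300 / 17.77 ≈ 1.470

1.470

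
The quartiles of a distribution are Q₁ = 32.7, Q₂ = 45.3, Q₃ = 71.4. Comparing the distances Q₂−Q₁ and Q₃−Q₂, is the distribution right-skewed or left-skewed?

Q₂ − Q₁ = 12.6;  Q₃ − Q₂ = 26.1
Q₃ − Q₂ > Q₂ − Q₁ ⇒ the upper half is more spread out ⇒ right-skewed.

right-skewed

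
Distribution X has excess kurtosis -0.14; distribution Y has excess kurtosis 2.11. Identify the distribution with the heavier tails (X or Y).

Y

Higher excess kurtosis ⇒ heavier tails relative to the normal distribution.
-0.14 vs 2.11: the larger is 2.11, so Y has heavier tails. (Y is leptokurtic — heavier-than-normal tails; the other is platykurtic.)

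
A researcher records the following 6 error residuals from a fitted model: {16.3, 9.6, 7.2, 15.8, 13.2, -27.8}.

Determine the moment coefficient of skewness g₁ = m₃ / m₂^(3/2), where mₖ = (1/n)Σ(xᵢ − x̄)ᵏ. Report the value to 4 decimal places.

-1.6168

x̄ = (16.3 + 9.6 + 7.2 + 15.8 + 13.2 - 27.8) / 6 = 5.7167
deviations (xᵢ − x̄): 10.5833, 3.8833, 1.4833, 10.0833, 7.4833, -33.5167
Σ(xᵢ − x̄)² = 1410.3283 ⇒ m₂ = 1410.3283/6 = 235.05472
Σ(xᵢ − x̄)³ = -34960.0054 ⇒ m₃ = -34960.0054/6 = -5826.66757
m₂^(3/2) = 235.05472^(1.5) = 3603.74017
g₁ = m₃ / m₂^(3/2) = -5826.66757 / 3603.74017 ≈ -1.6168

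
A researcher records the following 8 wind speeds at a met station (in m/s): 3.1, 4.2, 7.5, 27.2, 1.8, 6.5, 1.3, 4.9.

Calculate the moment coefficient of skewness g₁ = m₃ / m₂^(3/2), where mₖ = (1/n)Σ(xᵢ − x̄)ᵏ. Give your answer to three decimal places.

x̄ = (3.1 + 4.2 + 7.5 + 27.2 + 1.8 + 6.5 + 1.3 + 4.9) / 8 = 7.0625
deviations (xᵢ − x̄): -3.9625, -2.8625, 0.4375, 20.1375, -5.2625, -0.5625, -5.7625, -2.1625
Σ(xᵢ − x̄)² = 495.4988 ⇒ m₂ = 495.4988/8 = 61.93734
Σ(xᵢ − x̄)³ = 7733.1670 ⇒ m₃ = 7733.1670/8 = 966.64588
m₂^(3/2) = 61.93734^(1.5) = 487.44864
g₁ = m₃ / m₂^(3/2) = 966.64588 / 487.44864 ≈ 1.983

1.983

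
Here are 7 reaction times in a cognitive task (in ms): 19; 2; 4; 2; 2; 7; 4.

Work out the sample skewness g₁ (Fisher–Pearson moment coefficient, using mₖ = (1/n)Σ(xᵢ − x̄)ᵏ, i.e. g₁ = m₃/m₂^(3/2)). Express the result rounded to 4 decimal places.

1.7067

x̄ = (19 + 2 + 4 + 2 + 2 + 7 + 4) / 7 = 5.7143
deviations (xᵢ − x̄): 13.2857, -3.7143, -1.7143, -3.7143, -3.7143, 1.2857, -1.7143
Σ(xᵢ − x̄)² = 225.4286 ⇒ m₂ = 225.4286/7 = 32.20408
Σ(xᵢ − x̄)³ = 2183.3878 ⇒ m₃ = 2183.3878/7 = 311.91254
m₂^(3/2) = 32.20408^(1.5) = 182.75378
g₁ = m₃ / m₂^(3/2) = 311.91254 / 182.75378 ≈ 1.7067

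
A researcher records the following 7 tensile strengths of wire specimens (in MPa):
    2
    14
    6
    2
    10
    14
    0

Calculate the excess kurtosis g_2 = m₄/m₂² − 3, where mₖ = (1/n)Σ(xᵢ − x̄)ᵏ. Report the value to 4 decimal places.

x̄ = 6.8571
Σ(xᵢ − x̄)² = 206.8571 ⇒ m₂ = 29.55102
Σ(xᵢ − x̄)⁴ = 8628.3382 ⇒ m₄ = 1232.61974
m₂² = 873.26281
g_2 = m₄/m₂² − 3 = 1.41151 − 3 ≈ -1.5885

-1.5885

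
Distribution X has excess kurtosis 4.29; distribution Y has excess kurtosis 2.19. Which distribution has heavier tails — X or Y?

X

Higher excess kurtosis ⇒ heavier tails relative to the normal distribution.
4.29 vs 2.19: the larger is 4.29, so X has heavier tails.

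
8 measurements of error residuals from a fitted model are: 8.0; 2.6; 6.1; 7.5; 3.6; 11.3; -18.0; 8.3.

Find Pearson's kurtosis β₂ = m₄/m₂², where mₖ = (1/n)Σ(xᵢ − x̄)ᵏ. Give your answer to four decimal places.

5.1795

x̄ = 3.6750
Σ(xᵢ − x̄)² = 589.7150 ⇒ m₂ = 73.71438
Σ(xᵢ − x̄)⁴ = 225155.0892 ⇒ m₄ = 28144.38616
m₂² = 5433.80908
β₂ = m₄/m₂² = 28144.38616 / 5433.80908 ≈ 5.1795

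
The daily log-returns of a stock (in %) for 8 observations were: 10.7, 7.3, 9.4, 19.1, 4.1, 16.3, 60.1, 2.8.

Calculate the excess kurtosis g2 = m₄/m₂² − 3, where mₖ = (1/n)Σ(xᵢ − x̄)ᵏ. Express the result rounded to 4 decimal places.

2.1605

x̄ = 16.2250
Σ(xᵢ − x̄)² = 2417.2950 ⇒ m₂ = 302.16188
Σ(xᵢ − x̄)⁴ = 3769296.7363 ⇒ m₄ = 471162.09203
m₂² = 91301.79870
g2 = m₄/m₂² − 3 = 5.16049 − 3 ≈ 2.1605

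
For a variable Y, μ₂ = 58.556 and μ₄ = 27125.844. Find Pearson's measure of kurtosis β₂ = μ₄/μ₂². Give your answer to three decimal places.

μ₂² = 58.556² = 3428.80514
μ₄/μ₂² = 27125.844 / 3428.80514 = 7.91117
β₂ ≈ 7.911

7.911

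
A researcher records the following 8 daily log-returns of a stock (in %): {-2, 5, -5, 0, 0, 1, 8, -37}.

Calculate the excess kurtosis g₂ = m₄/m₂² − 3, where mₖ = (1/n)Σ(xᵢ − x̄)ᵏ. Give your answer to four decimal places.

2.2774

x̄ = -3.7500
Σ(xᵢ − x̄)² = 1375.5000 ⇒ m₂ = 171.93750
Σ(xᵢ − x̄)⁴ = 1248107.9063 ⇒ m₄ = 156013.48828
m₂² = 29562.50391
g₂ = m₄/m₂² − 3 = 5.27741 − 3 ≈ 2.2774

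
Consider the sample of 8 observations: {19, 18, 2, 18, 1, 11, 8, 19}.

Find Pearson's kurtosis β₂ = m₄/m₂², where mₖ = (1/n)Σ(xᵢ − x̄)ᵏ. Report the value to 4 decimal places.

x̄ = 12.0000
Σ(xᵢ − x̄)² = 408.0000 ⇒ m₂ = 51.00000
Σ(xᵢ − x̄)⁴ = 32292.0000 ⇒ m₄ = 4036.50000
m₂² = 2601.00000
β₂ = m₄/m₂² = 4036.50000 / 2601.00000 ≈ 1.5519

1.5519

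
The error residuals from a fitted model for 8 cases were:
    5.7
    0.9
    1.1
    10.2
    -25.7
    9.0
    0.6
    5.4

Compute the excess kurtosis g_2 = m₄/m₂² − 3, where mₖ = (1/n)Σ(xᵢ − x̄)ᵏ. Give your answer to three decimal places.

x̄ = 0.9000
Σ(xᵢ − x̄)² = 903.0800 ⇒ m₂ = 112.88500
Σ(xᵢ − x̄)⁴ = 513367.2596 ⇒ m₄ = 64170.90745
m₂² = 12743.02322
g_2 = m₄/m₂² − 3 = 5.03577 − 3 ≈ 2.036

2.036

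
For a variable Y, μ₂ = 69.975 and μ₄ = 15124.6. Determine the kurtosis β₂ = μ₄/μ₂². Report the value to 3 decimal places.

3.089

μ₂² = 69.975² = 4896.50062
μ₄/μ₂² = 15124.6 / 4896.50062 = 3.08886
β₂ ≈ 3.089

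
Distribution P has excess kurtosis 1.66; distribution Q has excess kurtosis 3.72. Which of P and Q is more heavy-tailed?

Higher excess kurtosis ⇒ heavier tails relative to the normal distribution.
1.66 vs 3.72: the larger is 3.72, so Q has heavier tails.

Q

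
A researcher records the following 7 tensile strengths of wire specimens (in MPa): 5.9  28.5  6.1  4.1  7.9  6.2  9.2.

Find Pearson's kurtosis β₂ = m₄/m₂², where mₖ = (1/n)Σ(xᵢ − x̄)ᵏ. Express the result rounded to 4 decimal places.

4.8330

x̄ = 9.7000
Σ(xᵢ − x̄)² = 427.9400 ⇒ m₂ = 61.13429
Σ(xᵢ − x̄)⁴ = 126440.3810 ⇒ m₄ = 18062.91157
m₂² = 3737.40089
β₂ = m₄/m₂² = 18062.91157 / 3737.40089 ≈ 4.8330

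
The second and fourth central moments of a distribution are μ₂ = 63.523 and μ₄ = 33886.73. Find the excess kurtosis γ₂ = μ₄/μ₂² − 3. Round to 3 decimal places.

μ₂² = 63.523² = 4035.17153
μ₄/μ₂² = 33886.73 / 4035.17153 = 8.39784
γ₂ = 8.39784 − 3 ≈ 5.398

5.398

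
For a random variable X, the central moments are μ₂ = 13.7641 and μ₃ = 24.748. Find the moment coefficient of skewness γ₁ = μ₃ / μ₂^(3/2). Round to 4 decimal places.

0.4846

σ = √μ₂ = √13.7641 = 3.71000
σ³ = μ₂^(3/2) = 51.06481
γ₁ = μ₃/σ³ = 24.748 / 51.06481 ≈ 0.4846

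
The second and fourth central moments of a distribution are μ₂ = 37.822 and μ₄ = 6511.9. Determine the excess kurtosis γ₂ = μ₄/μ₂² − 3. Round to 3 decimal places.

1.552

μ₂² = 37.822² = 1430.50368
μ₄/μ₂² = 6511.9 / 1430.50368 = 4.55217
γ₂ = 4.55217 − 3 ≈ 1.552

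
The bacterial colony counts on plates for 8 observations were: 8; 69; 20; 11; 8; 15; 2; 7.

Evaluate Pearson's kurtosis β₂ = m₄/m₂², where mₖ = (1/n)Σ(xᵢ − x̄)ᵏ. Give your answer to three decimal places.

5.435

x̄ = 17.5000
Σ(xᵢ − x̄)² = 3238.0000 ⇒ m₂ = 404.75000
Σ(xᵢ − x̄)⁴ = 7122458.5000 ⇒ m₄ = 890307.31250
m₂² = 163822.56250
β₂ = m₄/m₂² = 890307.31250 / 163822.56250 ≈ 5.435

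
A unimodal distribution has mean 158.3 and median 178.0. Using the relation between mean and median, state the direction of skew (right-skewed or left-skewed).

mean − median = 158.3 − 178.0 = -19.7
mean < median ⇒ the longer tail is on the left ⇒ left-skewed (negatively skewed).

left-skewed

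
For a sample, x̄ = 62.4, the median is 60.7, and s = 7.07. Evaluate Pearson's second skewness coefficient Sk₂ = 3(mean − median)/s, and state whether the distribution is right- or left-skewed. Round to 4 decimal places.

0.7214, right-skewed

Sk₂ = 3(62.4 − 60.7) / 7.07 = 3 × 1.7000 / 7.07
    = 5.1000 / 7.07 ≈ 0.7214
Sk₂ > 0 ⇒ mean > median ⇒ right-skewed (positive skew).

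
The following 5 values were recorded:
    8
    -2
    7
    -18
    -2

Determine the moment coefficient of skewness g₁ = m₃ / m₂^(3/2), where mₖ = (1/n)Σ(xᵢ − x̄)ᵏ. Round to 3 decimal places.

x̄ = (8 - 2 + 7 - 18 - 2) / 5 = -1.4000
deviations (xᵢ − x̄): 9.4000, -0.6000, 8.4000, -16.6000, -0.6000
Σ(xᵢ − x̄)² = 435.2000 ⇒ m₂ = 435.2000/5 = 87.04000
Σ(xᵢ − x̄)³ = -3151.4400 ⇒ m₃ = -3151.4400/5 = -630.28800
m₂^(3/2) = 87.04000^(1.5) = 812.04168
g₁ = m₃ / m₂^(3/2) = -630.28800 / 812.04168 ≈ -0.776

-0.776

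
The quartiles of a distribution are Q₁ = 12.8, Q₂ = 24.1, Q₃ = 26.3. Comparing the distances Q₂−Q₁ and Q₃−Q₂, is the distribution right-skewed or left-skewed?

Q₂ − Q₁ = 11.3;  Q₃ − Q₂ = 2.2
Q₂ − Q₁ > Q₃ − Q₂ ⇒ the lower half is more spread out ⇒ left-skewed.

left-skewed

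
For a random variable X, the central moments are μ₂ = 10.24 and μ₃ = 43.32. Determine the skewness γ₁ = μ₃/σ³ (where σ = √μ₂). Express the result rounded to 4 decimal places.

1.3220

σ = √μ₂ = √10.24 = 3.20000
σ³ = μ₂^(3/2) = 32.76800
γ₁ = μ₃/σ³ = 43.32 / 32.76800 ≈ 1.3220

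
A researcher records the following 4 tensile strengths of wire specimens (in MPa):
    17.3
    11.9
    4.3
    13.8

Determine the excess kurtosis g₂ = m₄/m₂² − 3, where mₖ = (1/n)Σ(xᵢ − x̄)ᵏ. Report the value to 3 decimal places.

-0.988

x̄ = 11.8250
Σ(xᵢ − x̄)² = 90.5075 ⇒ m₂ = 22.62688
Σ(xᵢ − x̄)⁴ = 4120.2144 ⇒ m₄ = 1030.05360
m₂² = 511.97547
g₂ = m₄/m₂² − 3 = 2.01192 − 3 ≈ -0.988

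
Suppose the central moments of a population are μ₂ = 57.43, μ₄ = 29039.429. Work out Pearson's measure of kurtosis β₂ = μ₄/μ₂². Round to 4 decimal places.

8.8046

μ₂² = 57.43² = 3298.20490
μ₄/μ₂² = 29039.429 / 3298.20490 = 8.80462
β₂ ≈ 8.8046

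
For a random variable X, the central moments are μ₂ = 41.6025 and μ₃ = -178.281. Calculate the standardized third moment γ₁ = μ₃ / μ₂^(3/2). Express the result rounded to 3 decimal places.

-0.664

σ = √μ₂ = √41.6025 = 6.45000
σ³ = μ₂^(3/2) = 268.33612
γ₁ = μ₃/σ³ = -178.281 / 268.33612 ≈ -0.664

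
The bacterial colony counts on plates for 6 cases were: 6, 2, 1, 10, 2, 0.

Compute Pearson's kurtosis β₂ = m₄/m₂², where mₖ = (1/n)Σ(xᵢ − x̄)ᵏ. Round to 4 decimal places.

2.3747

x̄ = 3.5000
Σ(xᵢ − x̄)² = 71.5000 ⇒ m₂ = 11.91667
Σ(xᵢ − x̄)⁴ = 2023.3750 ⇒ m₄ = 337.22917
m₂² = 142.00694
β₂ = m₄/m₂² = 337.22917 / 142.00694 ≈ 2.3747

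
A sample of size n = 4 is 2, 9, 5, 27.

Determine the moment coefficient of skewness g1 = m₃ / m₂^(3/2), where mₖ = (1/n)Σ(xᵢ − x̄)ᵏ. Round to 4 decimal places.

0.9369

x̄ = (2 + 9 + 5 + 27) / 4 = 10.7500
deviations (xᵢ − x̄): -8.7500, -1.7500, -5.7500, 16.2500
Σ(xᵢ − x̄)² = 376.7500 ⇒ m₂ = 376.7500/4 = 94.18750
Σ(xᵢ − x̄)³ = 3425.6250 ⇒ m₃ = 3425.6250/4 = 856.40625
m₂^(3/2) = 94.18750^(1.5) = 914.09199
g1 = m₃ / m₂^(3/2) = 856.40625 / 914.09199 ≈ 0.9369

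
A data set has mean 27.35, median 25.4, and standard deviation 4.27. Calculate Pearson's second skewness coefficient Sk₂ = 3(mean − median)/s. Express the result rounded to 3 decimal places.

1.370

Sk₂ = 3(27.35 − 25.4) / 4.27 = 3 × 1.9500 / 4.27
    = 5.8500 / 4.27 ≈ 1.370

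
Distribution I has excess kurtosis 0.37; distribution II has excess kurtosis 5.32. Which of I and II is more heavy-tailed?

II

Higher excess kurtosis ⇒ heavier tails relative to the normal distribution.
0.37 vs 5.32: the larger is 5.32, so II has heavier tails.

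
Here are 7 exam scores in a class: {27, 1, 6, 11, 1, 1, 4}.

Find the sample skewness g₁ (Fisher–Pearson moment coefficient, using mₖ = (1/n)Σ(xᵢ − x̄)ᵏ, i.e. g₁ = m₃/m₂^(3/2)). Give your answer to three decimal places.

1.488

x̄ = (27 + 1 + 6 + 11 + 1 + 1 + 4) / 7 = 7.2857
deviations (xᵢ − x̄): 19.7143, -6.2857, -1.2857, 3.7143, -6.2857, -6.2857, -3.2857
Σ(xᵢ − x̄)² = 533.4286 ⇒ m₂ = 533.4286/7 = 76.20408
Σ(xᵢ − x̄)³ = 6930.6122 ⇒ m₃ = 6930.6122/7 = 990.08746
m₂^(3/2) = 76.20408^(1.5) = 665.22314
g₁ = m₃ / m₂^(3/2) = 990.08746 / 665.22314 ≈ 1.488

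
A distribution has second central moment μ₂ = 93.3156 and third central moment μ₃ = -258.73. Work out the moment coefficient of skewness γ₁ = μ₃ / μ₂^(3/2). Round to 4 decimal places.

-0.2870

σ = √μ₂ = √93.3156 = 9.66000
σ³ = μ₂^(3/2) = 901.42870
γ₁ = μ₃/σ³ = -258.73 / 901.42870 ≈ -0.2870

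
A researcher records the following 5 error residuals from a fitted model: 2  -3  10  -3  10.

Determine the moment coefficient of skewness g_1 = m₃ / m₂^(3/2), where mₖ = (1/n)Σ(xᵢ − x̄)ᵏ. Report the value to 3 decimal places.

0.151

x̄ = (2 - 3 + 10 - 3 + 10) / 5 = 3.2000
deviations (xᵢ − x̄): -1.2000, -6.2000, 6.8000, -6.2000, 6.8000
Σ(xᵢ − x̄)² = 170.8000 ⇒ m₂ = 170.8000/5 = 34.16000
Σ(xᵢ − x̄)³ = 150.4800 ⇒ m₃ = 150.4800/5 = 30.09600
m₂^(3/2) = 34.16000^(1.5) = 199.65344
g_1 = m₃ / m₂^(3/2) = 30.09600 / 199.65344 ≈ 0.151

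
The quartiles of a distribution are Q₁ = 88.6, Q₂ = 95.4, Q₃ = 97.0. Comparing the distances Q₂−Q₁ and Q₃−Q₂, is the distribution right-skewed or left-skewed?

left-skewed

Q₂ − Q₁ = 6.8;  Q₃ − Q₂ = 1.6
Q₂ − Q₁ > Q₃ − Q₂ ⇒ the lower half is more spread out ⇒ left-skewed.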